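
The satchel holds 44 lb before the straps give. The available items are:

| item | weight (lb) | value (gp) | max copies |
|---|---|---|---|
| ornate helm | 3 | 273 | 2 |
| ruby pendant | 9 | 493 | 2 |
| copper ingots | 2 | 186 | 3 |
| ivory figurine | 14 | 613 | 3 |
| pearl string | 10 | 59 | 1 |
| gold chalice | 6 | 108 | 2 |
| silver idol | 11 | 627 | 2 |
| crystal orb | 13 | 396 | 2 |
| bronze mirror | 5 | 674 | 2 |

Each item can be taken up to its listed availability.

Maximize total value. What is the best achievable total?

3706

Taking 2×ornate helm + 3×copper ingots + 2×silver idol + 2×bronze mirror: 44 lb used, 3706 in value.
No other feasible combination exceeds 3706.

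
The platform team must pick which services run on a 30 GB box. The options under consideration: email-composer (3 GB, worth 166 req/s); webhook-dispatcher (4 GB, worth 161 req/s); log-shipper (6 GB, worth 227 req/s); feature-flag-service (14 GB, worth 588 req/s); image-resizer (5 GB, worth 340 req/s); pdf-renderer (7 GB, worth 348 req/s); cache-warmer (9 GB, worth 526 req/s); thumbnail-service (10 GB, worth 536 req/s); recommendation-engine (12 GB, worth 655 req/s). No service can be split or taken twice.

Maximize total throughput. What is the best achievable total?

By throughput per GB: image-resizer 68.00, cache-warmer 58.44, email-composer 55.33, recommendation-engine 54.58 lead.
Filling by ratio: email-composer + image-resizer + cache-warmer + recommendation-engine for 1687, with 1 GB left unused.
The 9 GB tied up in cache-warmer is better spent on thumbnail-service — total rises to 1697 (30 GB).
Runner-up email-composer + image-resizer + cache-warmer + recommendation-engine tops out at 1687.

1697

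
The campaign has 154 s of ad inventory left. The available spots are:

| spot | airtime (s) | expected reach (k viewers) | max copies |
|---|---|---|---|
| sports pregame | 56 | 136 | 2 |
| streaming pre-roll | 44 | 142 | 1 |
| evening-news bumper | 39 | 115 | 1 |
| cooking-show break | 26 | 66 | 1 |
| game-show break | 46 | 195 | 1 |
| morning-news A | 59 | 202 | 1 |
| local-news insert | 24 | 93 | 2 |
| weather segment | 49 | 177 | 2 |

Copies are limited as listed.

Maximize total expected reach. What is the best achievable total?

The ratio heuristic lands on game-show break + 2×local-news insert + weather segment (558) but leaves 11 s idle.
Replace weather segment with morning-news A: the trade gains 25 net, giving 583 at 153 s.
No other feasible combination exceeds 583.

583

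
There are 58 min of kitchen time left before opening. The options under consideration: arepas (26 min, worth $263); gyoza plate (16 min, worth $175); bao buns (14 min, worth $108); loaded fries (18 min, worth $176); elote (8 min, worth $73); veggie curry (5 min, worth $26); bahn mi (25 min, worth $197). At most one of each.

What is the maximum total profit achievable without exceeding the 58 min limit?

547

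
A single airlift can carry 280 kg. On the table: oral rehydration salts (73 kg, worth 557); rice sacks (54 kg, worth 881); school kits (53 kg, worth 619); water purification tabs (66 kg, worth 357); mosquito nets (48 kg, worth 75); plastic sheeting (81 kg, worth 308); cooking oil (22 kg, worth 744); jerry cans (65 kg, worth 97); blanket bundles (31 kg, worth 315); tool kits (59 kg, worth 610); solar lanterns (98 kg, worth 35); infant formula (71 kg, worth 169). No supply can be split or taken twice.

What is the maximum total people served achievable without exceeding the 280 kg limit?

3411

Greedy by ratio would take rice sacks + school kits + mosquito nets + cooking oil + blanket bundles + tool kits: 267 kg used, total 3244.
Dropping mosquito nets and blanket bundles frees 79 kg; slotting in oral rehydration salts (73 kg) lifts the total to 3411 at 261 kg.
Runner-up rice sacks + school kits + mosquito nets + cooking oil + blanket bundles + tool kits tops out at 3244.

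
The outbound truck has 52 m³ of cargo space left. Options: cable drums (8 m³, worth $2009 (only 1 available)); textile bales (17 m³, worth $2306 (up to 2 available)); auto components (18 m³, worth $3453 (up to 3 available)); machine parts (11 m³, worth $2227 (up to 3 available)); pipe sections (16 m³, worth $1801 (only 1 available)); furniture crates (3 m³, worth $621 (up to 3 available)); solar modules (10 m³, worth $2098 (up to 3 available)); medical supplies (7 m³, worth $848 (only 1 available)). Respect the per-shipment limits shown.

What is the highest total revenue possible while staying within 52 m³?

The ratio heuristic lands on cable drums + 3×furniture crates + 3×solar modules (10166) but leaves 5 m³ idle.
The 6 m³ tied up in 2×furniture crates is better spent on machine parts — total rises to 11151 (52 m³).

11151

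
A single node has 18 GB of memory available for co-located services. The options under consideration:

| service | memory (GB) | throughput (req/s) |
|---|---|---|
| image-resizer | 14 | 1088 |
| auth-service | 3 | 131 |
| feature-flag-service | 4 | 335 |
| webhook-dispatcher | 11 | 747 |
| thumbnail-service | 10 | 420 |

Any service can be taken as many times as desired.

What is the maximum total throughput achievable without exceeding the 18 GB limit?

1423

Density check — feature-flag-service 83.75, image-resizer 77.71, webhook-dispatcher 67.91 are the best per GB.
The ratio heuristic lands on 4×feature-flag-service (1340) but leaves 2 GB idle.
Dropping 3×feature-flag-service frees 12 GB; slotting in image-resizer (14 GB) lifts the total to 1423 at 18 GB.
Nothing else within 18 GB beats 1423.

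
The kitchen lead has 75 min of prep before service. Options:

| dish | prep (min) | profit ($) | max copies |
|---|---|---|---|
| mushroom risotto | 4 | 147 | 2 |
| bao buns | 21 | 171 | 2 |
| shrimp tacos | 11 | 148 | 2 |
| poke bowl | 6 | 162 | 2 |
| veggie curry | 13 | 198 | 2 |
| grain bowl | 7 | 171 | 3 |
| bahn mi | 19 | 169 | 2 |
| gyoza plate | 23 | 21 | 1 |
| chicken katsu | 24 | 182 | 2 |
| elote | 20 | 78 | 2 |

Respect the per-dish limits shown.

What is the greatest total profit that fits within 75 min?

Ranking by ratio (profit/min): mushroom risotto 36.75, poke bowl 27.00, grain bowl 24.43.
Greedy by ratio would take 2×mushroom risotto + 2×poke bowl + 2×veggie curry + 3×grain bowl: 67 min used, total 1527.
Replace mushroom risotto with shrimp tacos: the trade gains 1 net, giving 1528 at 74 min.

1528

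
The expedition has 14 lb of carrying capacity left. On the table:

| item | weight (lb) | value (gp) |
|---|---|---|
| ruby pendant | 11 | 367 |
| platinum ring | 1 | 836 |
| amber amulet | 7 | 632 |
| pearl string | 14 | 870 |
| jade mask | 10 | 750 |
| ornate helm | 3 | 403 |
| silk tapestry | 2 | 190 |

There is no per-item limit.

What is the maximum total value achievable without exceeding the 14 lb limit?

11704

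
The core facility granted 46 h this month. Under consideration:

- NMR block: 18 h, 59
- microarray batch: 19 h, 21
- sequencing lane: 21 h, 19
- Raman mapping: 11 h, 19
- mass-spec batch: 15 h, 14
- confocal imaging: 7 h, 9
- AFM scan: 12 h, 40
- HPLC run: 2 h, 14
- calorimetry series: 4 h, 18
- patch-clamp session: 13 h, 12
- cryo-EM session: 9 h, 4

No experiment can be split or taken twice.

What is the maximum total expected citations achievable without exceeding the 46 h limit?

Density check — HPLC run 7.00, calorimetry series 4.50, AFM scan 3.33, NMR block 3.28 are the best per h.
The ratio ordering already packs tightly: NMR block + confocal imaging + AFM scan + HPLC run + calorimetry series, 43 h, 140.
No other feasible combination exceeds 140.

140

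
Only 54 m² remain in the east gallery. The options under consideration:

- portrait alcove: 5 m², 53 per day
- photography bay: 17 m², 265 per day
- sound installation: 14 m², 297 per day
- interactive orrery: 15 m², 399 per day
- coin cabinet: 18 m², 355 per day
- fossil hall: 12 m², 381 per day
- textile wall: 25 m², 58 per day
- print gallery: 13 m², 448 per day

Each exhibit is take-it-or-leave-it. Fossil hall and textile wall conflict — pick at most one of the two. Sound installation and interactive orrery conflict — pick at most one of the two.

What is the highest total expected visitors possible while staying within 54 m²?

1281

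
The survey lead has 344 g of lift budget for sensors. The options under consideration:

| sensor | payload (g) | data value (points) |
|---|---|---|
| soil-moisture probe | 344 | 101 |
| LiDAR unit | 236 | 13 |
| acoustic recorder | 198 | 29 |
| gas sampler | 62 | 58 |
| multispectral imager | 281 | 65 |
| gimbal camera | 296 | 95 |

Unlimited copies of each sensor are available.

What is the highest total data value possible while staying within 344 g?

290

Best packing: 5×gas sampler — 310 g, 290 total.
Nothing else within 344 g beats 290.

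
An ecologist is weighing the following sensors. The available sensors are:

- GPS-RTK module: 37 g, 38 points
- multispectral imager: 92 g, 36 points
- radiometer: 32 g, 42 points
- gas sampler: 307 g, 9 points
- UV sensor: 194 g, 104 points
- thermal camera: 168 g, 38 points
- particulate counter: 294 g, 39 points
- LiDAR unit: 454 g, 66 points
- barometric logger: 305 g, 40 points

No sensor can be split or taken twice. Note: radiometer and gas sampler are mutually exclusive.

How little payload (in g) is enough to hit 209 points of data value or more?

Look for the lowest-payload combination reaching 209.
GPS-RTK module + multispectral imager + radiometer + UV sensor reaches 220 using 355 g.
Below 355 g the best achievable stays under 209.

355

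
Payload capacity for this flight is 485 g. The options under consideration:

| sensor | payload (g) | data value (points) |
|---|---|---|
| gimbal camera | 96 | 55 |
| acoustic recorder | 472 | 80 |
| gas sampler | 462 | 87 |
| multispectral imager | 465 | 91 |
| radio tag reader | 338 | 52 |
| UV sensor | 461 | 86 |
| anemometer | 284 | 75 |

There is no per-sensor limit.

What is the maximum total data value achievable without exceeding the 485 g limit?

275

5×gimbal camera uses 480 of the 485 g and totals 275.
Every other selection either busts 485 g or fails to beat 275.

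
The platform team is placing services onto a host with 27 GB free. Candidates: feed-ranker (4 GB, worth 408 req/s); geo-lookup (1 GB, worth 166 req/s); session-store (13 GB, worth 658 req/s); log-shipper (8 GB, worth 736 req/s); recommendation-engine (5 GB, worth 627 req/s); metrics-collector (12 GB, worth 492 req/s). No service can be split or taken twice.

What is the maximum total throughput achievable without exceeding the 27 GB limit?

2187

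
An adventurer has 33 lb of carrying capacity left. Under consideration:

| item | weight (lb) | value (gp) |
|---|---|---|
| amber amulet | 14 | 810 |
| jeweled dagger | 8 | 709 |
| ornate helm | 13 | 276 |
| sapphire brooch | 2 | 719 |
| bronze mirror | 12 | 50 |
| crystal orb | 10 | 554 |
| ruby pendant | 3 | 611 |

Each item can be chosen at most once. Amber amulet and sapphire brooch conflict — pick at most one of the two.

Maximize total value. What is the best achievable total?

2593

Jeweled dagger + sapphire brooch + crystal orb + ruby pendant uses 23 of the 33 lb and totals 2593.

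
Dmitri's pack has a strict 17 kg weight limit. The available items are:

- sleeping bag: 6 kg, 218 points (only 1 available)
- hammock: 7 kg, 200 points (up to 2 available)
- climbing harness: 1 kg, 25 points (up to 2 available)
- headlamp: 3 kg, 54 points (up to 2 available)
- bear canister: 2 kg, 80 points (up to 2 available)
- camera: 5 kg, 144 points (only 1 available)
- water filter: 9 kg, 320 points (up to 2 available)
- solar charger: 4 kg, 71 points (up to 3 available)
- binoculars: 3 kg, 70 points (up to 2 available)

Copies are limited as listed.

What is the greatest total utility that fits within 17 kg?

Greedy by ratio would take sleeping bag + 2×climbing harness + 2×bear canister + camera: 17 kg used, total 572.
Dropping 2×climbing harness and bear canister and camera frees 9 kg; slotting in water filter (9 kg) lifts the total to 618 at 17 kg.

618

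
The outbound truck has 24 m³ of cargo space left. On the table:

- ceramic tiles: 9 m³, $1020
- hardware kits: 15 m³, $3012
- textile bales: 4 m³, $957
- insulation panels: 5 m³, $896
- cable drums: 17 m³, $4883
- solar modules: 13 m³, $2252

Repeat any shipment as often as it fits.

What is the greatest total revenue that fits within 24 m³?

5840

Density check — cable drums 287.24, textile bales 239.25, hardware kits 200.80, insulation panels 179.20 are the best per m³.
Taking textile bales + cable drums: 21 m³ used, 5840 in revenue.
Nothing else within 24 m³ beats 5840.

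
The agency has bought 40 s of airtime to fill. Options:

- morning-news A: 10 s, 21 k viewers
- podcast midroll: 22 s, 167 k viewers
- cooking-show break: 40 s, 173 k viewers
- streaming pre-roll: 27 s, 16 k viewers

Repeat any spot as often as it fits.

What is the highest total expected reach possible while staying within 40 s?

188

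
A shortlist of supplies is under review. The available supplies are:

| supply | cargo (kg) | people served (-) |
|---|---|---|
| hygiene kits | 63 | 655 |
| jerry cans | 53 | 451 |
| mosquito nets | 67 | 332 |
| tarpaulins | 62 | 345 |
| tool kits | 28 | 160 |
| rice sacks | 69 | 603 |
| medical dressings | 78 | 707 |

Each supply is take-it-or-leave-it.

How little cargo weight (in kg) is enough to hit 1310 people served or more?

Look for the lowest-cargo combination reaching 1310.
Taking hygiene kits + medical dressings gives 1362 (≥ 1310) for 141 kg.
Any bundle with less than 141 kg falls short of 1310.

141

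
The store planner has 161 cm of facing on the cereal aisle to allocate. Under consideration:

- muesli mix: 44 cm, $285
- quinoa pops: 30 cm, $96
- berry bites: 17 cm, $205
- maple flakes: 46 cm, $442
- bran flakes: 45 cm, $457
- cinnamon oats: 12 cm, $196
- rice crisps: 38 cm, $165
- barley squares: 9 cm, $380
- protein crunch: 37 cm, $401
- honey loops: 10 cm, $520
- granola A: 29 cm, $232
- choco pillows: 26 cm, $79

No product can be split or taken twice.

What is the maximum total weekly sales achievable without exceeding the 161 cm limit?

Density check — honey loops 52.00, barley squares 42.22, cinnamon oats 16.33 are the best per cm.
Greedy by ratio would take berry bites + bran flakes + cinnamon oats + barley squares + protein crunch + honey loops + granola A: 159 cm used, total 2391.
The 46 cm tied up in berry bites and granola A is better spent on maple flakes — total rises to 2396 (159 cm).
An exhaustive check of the 4096 subsets confirms 2396.

2396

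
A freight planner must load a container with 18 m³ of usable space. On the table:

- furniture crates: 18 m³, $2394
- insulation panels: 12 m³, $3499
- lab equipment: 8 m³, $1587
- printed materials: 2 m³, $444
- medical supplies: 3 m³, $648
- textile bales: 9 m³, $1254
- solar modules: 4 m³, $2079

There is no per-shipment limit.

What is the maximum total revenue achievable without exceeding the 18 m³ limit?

Printed materials + 4×solar modules uses 18 of the 18 m³ and totals 8760.
That's the maximum — no swap from here does better than 8760.

8760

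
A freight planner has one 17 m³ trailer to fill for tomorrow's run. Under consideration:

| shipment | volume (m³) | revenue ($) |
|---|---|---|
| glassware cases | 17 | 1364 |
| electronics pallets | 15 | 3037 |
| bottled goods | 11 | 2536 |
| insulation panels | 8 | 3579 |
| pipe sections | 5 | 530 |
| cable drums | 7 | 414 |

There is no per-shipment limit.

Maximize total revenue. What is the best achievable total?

7158

Best packing: 2×insulation panels — 16 m³, 7158 total.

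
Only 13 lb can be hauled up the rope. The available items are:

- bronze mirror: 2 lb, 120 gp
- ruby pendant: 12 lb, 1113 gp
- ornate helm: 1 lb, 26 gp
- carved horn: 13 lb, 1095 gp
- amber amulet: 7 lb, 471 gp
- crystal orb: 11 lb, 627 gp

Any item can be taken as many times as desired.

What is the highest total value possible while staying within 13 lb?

1139

The ratio ordering already packs tightly: ruby pendant + ornate helm, 13 lb, 1139.
Every other selection either busts 13 lb or fails to beat 1139.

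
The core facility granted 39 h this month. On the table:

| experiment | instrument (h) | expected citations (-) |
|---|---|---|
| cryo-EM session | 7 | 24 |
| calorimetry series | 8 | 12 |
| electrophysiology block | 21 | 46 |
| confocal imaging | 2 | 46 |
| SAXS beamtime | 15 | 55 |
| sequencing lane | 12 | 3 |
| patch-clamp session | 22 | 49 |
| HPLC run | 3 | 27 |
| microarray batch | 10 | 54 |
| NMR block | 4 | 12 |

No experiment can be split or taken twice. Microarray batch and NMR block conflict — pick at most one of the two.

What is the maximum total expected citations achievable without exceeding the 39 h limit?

206

Best packing: cryo-EM session + confocal imaging + SAXS beamtime + HPLC run + microarray batch — 37 h, 206 total.
Runner-up calorimetry series + confocal imaging + SAXS beamtime + HPLC run + microarray batch tops out at 194.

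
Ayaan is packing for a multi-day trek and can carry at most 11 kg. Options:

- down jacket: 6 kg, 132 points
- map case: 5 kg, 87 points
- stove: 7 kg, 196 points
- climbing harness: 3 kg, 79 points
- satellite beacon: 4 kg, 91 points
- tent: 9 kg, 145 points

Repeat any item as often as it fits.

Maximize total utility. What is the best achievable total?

A density-first pass picks stove + climbing harness — 275 at 10 kg.
Dropping climbing harness frees 3 kg; slotting in satellite beacon (4 kg) lifts the total to 287 at 11 kg.
Nothing else within 11 kg beats 287.

287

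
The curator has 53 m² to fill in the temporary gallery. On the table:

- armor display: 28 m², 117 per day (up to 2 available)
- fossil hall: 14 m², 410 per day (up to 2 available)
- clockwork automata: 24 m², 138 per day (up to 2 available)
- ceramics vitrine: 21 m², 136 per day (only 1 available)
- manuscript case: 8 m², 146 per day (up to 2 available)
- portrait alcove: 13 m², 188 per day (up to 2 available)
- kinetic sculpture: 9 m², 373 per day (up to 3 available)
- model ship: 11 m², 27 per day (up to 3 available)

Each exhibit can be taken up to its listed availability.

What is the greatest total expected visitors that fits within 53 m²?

1675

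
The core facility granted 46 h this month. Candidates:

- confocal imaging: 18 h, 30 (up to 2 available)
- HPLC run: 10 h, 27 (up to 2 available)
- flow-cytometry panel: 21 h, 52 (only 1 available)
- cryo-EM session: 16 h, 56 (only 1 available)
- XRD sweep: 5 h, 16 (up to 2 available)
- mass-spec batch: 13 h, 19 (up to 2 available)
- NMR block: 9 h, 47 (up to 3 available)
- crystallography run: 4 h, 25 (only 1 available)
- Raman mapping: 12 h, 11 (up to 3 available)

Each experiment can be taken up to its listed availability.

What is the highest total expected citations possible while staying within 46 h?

209

The ratio heuristic lands on 2×XRD sweep + 3×NMR block + crystallography run (198) but leaves 5 h idle.
Replace XRD sweep with HPLC run: the trade gains 11 net, giving 209 at 46 h.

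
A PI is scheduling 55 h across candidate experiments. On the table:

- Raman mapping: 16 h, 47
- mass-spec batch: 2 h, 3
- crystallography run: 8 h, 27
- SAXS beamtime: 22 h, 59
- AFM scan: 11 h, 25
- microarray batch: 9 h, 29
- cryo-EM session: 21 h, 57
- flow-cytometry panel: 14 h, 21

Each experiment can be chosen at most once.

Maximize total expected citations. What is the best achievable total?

162

Filling by ratio: Raman mapping + crystallography run + microarray batch + cryo-EM session for 160, with 1 h left unused.
The 21 h tied up in cryo-EM session is better spent on SAXS beamtime — total rises to 162 (55 h).
Runner-up Raman mapping + crystallography run + microarray batch + cryo-EM session tops out at 160.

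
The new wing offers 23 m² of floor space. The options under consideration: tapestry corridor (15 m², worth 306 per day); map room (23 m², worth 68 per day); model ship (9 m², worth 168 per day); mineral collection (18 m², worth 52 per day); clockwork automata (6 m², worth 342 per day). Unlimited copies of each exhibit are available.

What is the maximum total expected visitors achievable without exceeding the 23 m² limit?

1026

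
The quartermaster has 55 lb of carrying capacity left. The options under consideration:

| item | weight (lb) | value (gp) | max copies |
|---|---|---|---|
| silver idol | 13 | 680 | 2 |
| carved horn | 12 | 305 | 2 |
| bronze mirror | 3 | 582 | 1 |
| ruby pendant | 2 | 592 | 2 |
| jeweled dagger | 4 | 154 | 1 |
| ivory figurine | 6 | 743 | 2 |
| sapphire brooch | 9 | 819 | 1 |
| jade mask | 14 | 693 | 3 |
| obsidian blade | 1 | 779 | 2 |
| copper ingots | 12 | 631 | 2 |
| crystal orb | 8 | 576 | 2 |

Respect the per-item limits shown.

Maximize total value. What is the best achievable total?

7039

Ranking by ratio (value/lb): obsidian blade 779.00, ruby pendant 296.00, bronze mirror 194.00.
Taking the top-ratio items first gives bronze mirror + 2×ruby pendant + jeweled dagger + 2×ivory figurine + sapphire brooch + 2×obsidian blade + 2×crystal orb for 6935 (50 lb).
The 8 lb tied up in crystal orb is better spent on silver idol — total rises to 7039 (55 lb).
That's the maximum — no swap from here does better than 7039.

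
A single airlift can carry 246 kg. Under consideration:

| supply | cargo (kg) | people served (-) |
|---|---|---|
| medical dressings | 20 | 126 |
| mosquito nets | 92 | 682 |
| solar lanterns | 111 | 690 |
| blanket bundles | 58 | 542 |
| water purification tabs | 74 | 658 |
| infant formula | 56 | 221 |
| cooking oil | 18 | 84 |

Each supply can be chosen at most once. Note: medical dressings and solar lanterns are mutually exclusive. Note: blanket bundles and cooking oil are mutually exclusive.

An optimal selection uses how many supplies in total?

4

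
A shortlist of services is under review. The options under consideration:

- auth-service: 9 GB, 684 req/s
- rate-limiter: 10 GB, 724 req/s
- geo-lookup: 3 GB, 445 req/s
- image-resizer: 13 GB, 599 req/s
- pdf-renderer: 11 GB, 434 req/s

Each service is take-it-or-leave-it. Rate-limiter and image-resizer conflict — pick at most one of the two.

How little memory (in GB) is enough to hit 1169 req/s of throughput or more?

13

Look for the lowest-memory combination reaching 1169.
rate-limiter + geo-lookup: 1169 throughput at 13 GB.
Any bundle with less than 13 GB falls short of 1169.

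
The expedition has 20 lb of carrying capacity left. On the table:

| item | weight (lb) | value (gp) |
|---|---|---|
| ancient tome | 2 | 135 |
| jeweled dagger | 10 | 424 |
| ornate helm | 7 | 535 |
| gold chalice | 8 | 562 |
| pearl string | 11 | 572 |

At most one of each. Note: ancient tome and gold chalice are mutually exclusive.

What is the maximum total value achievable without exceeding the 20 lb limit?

Best packing: ancient tome + ornate helm + pearl string — 20 lb, 1242 total.
Every other selection either busts 20 lb or breaks a pairing rule or fails to beat 1242.

1242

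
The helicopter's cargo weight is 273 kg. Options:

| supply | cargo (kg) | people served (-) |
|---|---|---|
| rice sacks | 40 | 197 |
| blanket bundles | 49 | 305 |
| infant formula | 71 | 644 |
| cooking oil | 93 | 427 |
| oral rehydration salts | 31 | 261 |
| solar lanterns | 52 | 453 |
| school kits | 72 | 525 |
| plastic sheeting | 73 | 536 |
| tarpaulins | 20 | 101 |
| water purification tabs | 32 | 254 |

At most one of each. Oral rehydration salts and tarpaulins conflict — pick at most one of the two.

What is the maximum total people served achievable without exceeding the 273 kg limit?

Greedy by ratio would take infant formula + oral rehydration salts + solar lanterns + plastic sheeting + water purification tabs: 259 kg used, total 2148.
The 63 kg tied up in oral rehydration salts and water purification tabs is better spent on school kits — total rises to 2158 (268 kg).
Runner-up infant formula + oral rehydration salts + solar lanterns + plastic sheeting + water purification tabs tops out at 2148.

2158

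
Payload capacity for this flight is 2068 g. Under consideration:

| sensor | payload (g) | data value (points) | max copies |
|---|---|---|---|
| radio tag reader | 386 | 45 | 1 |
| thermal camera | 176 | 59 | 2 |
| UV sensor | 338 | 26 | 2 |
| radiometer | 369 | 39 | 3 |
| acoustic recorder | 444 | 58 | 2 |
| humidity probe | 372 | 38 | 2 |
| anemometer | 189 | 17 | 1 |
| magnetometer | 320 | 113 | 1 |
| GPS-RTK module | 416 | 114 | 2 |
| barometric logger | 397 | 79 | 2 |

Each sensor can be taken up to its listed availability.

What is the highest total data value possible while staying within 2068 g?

538

Density check — magnetometer 0.35, thermal camera 0.34, GPS-RTK module 0.27, barometric logger 0.20 are the best per g.
2×thermal camera + magnetometer + 2×GPS-RTK module + barometric logger uses 1901 of the 2068 g and totals 538.
Nothing else within 2068 g beats 538.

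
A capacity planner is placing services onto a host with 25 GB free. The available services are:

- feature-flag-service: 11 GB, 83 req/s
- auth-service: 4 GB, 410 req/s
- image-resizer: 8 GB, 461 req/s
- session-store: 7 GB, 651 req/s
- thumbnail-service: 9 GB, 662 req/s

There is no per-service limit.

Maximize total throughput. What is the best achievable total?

2460

Ranking by ratio (throughput/GB): auth-service 102.50, session-store 93.00, thumbnail-service 73.56.
6×auth-service uses 24 of the 25 GB and totals 2460.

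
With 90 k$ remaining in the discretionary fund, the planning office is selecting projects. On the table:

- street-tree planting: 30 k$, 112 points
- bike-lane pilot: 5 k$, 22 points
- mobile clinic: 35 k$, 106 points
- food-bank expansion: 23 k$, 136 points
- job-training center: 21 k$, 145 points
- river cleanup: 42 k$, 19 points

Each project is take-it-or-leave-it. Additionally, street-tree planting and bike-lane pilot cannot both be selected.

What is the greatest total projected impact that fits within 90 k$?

409

By projected impact per k$: job-training center 6.90, food-bank expansion 5.91, bike-lane pilot 4.40, street-tree planting 3.73 lead.
Best packing: bike-lane pilot + mobile clinic + food-bank expansion + job-training center — 84 k$, 409 total.
Every other selection either busts 90 k$ or breaks a pairing rule or fails to beat 409.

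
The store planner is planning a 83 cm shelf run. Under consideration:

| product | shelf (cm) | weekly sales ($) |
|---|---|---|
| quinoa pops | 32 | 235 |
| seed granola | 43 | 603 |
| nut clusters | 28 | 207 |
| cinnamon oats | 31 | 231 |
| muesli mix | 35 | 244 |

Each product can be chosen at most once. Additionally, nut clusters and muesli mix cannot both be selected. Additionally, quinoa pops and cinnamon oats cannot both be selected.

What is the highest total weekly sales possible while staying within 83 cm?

847

The ratio heuristic lands on seed granola + cinnamon oats (834) but leaves 9 cm idle.
Replace cinnamon oats with muesli mix: the trade gains 13 net, giving 847 at 78 cm.
An exhaustive check of the 32 subsets confirms 847.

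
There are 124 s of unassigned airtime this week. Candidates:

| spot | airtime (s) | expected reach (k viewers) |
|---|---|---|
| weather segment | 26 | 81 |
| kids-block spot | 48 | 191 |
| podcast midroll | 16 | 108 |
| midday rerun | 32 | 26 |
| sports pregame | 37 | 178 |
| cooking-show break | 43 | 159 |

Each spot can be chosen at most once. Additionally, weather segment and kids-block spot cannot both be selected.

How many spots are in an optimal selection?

Optimal total is 526.
weather segment + podcast midroll + sports pregame + cooking-show break hits 526 at 122 s.
Every optimal selection uses 4 spots.

4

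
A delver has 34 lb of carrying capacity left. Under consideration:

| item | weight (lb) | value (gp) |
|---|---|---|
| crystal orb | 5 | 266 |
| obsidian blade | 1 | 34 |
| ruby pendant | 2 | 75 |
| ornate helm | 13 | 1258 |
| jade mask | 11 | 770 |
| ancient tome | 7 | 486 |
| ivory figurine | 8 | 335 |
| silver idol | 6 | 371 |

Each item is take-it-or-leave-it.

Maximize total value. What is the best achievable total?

By value per lb: ornate helm 96.77, jade mask 70.00, ancient tome 69.43, silver idol 61.83 lead.
Obsidian blade + ruby pendant + ornate helm + jade mask + ancient tome uses 34 of the 34 lb and totals 2623.
Nothing else within 34 lb beats 2623.

2623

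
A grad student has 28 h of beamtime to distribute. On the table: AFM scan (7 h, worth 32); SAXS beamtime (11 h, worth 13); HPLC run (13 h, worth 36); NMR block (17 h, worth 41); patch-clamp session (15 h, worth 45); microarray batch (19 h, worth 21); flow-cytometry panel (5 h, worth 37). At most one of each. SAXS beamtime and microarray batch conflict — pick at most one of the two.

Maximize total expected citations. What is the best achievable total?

Taking AFM scan + patch-clamp session + flow-cytometry panel: 27 h used, 114 in expected citations.
Next best is AFM scan + HPLC run + flow-cytometry panel at 105 (25 h) — short by 9.

114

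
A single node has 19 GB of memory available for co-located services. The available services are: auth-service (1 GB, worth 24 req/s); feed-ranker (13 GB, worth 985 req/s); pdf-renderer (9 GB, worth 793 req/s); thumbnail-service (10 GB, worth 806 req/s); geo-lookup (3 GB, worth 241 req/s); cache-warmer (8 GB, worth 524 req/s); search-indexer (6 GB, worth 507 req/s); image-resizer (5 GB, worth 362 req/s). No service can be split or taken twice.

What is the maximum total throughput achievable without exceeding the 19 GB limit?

1599

Taking the top-ratio services first gives auth-service + pdf-renderer + geo-lookup + search-indexer for 1565 (19 GB).
The 10 GB tied up in auth-service and geo-lookup and search-indexer is better spent on thumbnail-service — total rises to 1599 (19 GB).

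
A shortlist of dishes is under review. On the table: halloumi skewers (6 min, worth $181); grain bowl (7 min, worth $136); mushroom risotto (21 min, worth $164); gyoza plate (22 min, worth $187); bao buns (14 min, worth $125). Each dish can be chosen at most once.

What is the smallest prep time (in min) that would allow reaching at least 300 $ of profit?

Minimise min subject to total profit ≥ 300.
halloumi skewers + grain bowl reaches 317 using 13 min.
Any bundle with less than 13 min falls short of 300.

13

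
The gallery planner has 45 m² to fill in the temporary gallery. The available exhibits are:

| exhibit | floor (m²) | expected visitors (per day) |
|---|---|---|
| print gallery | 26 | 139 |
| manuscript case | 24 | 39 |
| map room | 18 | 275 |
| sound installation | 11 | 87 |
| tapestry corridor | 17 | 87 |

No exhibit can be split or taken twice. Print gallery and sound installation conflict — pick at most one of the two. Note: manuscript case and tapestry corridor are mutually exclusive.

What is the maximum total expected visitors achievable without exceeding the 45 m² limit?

414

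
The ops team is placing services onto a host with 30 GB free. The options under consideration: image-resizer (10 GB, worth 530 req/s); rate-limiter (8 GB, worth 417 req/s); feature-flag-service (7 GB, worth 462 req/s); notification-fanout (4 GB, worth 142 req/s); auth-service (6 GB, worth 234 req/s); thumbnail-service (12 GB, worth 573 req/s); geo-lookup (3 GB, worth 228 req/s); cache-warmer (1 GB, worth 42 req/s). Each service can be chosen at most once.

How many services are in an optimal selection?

4

Optimal total is 1680.
For example rate-limiter + feature-flag-service + thumbnail-service + geo-lookup achieves it, using 30 GB.
Any selection reaching 1680 contains exactly 4 services.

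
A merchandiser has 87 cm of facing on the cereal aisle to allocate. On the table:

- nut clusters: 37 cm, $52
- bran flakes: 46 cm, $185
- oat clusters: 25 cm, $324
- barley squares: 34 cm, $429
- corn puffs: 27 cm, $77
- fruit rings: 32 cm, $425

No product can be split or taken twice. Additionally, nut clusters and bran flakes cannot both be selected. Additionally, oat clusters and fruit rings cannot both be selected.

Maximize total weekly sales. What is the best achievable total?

Taking barley squares + fruit rings: 66 cm used, 854 in weekly sales.

854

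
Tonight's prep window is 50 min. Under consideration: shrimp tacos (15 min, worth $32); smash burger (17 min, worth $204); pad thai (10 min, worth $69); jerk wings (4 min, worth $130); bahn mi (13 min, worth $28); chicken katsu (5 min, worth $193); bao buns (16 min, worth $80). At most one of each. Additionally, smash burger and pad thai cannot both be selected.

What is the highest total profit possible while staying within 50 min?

607

Best packing: smash burger + jerk wings + chicken katsu + bao buns — 42 min, 607 total.
No other feasible combination exceeds 607.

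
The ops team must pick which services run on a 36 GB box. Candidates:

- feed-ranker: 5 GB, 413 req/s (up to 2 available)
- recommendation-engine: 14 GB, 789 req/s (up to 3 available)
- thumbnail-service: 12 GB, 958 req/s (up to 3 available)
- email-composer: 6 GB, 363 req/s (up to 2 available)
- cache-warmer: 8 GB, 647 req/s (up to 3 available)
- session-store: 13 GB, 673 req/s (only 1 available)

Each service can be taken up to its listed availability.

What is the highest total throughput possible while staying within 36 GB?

2899

Filling by ratio: 2×feed-ranker + 3×cache-warmer for 2767, with 2 GB left unused.
Replace 2×feed-ranker with thumbnail-service: the trade gains 132 net, giving 2899 at 36 GB.
No other feasible combination exceeds 2899.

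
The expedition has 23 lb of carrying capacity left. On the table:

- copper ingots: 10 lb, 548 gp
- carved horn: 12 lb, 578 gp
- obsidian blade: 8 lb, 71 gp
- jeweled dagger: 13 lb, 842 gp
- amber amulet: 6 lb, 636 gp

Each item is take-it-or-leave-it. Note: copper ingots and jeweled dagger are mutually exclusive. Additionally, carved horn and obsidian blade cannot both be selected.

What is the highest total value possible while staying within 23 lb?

Jeweled dagger + amber amulet uses 19 of the 23 lb and totals 1478.

1478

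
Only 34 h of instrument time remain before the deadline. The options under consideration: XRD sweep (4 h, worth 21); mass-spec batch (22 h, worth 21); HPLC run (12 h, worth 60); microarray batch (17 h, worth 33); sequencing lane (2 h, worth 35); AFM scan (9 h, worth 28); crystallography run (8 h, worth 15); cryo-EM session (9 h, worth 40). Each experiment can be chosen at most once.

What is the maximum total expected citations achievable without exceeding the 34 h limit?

Ranking by ratio (expected citations/h): sequencing lane 17.50, XRD sweep 5.25, HPLC run 5.00, cryo-EM session 4.44.
Filling by ratio: XRD sweep + HPLC run + sequencing lane + cryo-EM session for 156, with 7 h left unused.
Replace XRD sweep with AFM scan: the trade gains 7 net, giving 163 at 32 h.
No other feasible combination exceeds 163.

163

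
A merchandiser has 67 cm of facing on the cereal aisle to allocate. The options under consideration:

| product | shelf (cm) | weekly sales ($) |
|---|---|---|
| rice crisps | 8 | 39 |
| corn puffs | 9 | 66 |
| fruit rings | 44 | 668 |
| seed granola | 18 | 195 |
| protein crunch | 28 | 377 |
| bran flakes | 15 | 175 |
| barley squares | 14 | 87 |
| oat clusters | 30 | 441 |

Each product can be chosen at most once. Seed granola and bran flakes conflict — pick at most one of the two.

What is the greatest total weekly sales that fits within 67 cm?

Density check — fruit rings 15.18, oat clusters 14.70, protein crunch 13.46, bran flakes 11.67 are the best per cm.
Greedy by ratio would take rice crisps + fruit rings + bran flakes: 67 cm used, total 882.
A better packing is corn puffs + protein crunch + oat clusters: 67 cm, total 884.
Nothing else feasible within 67 cm beats 884.

884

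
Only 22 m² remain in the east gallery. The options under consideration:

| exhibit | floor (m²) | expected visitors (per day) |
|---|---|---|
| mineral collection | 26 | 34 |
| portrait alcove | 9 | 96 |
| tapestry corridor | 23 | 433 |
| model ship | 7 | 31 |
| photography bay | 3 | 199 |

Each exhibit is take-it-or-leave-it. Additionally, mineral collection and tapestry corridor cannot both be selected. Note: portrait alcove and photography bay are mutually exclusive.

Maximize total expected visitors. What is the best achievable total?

Density check — photography bay 66.33, tapestry corridor 18.83, portrait alcove 10.67 are the best per m².
Model ship + photography bay uses 10 of the 22 m² and totals 230.
Nothing else feasible within 22 m² beats 230.

230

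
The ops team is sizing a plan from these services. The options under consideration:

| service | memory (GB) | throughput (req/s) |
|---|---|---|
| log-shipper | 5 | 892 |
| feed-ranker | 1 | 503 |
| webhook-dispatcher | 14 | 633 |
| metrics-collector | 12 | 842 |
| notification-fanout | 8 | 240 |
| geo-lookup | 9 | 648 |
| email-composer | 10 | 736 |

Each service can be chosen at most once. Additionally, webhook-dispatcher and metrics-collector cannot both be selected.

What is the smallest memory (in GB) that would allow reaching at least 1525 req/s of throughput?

14

Look for the lowest-memory combination reaching 1525.
log-shipper + feed-ranker + notification-fanout: 1635 throughput at 14 GB.
Any bundle with less than 14 GB falls short of 1525.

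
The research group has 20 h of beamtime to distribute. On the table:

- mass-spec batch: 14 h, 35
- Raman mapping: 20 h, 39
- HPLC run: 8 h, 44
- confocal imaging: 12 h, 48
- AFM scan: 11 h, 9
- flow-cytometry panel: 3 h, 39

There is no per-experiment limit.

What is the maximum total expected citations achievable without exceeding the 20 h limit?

234

Taking 6×flow-cytometry panel: 18 h used, 234 in expected citations.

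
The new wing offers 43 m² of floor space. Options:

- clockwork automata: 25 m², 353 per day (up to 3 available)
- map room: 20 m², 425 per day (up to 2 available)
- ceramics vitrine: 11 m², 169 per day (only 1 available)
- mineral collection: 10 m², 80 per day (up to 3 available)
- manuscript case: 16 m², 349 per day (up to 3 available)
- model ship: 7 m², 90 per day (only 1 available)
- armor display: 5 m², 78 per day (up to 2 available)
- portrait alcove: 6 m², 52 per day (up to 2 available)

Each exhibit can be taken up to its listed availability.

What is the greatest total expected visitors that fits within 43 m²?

A density-first pass picks 2×manuscript case + 2×armor display — 854 at 42 m².
The 10 m² tied up in 2×armor display is better spent on ceramics vitrine — total rises to 867 (43 m²).
Every other selection either busts 43 m² or exceeds an availability limit or fails to beat 867.

867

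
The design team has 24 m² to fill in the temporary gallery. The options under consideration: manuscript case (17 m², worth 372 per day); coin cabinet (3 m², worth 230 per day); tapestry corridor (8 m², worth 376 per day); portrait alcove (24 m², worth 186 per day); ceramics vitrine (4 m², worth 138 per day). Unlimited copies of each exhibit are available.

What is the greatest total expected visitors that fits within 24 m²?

1840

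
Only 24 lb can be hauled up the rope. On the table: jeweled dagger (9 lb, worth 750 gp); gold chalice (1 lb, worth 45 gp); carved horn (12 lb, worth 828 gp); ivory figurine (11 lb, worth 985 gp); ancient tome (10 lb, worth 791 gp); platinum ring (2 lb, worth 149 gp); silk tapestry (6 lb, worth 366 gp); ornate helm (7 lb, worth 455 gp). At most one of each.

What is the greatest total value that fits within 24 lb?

Ranking by ratio (value/lb): ivory figurine 89.55, jeweled dagger 83.33, ancient tome 79.10, platinum ring 74.50.
Taking the top-ratio items first gives jeweled dagger + gold chalice + ivory figurine + platinum ring for 1929 (23 lb).
The 9 lb tied up in jeweled dagger is better spent on ancient tome — total rises to 1970 (24 lb).

1970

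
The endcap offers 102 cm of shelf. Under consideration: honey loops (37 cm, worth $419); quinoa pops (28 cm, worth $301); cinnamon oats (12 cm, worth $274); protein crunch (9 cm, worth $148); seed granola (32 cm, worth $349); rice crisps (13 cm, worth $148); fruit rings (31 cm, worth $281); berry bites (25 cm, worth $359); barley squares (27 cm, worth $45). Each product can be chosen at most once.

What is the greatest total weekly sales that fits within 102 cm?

1353

Taking the top-ratio products first gives honey loops + cinnamon oats + protein crunch + rice crisps + berry bites for 1348 (96 cm).
Replace protein crunch and rice crisps with quinoa pops: the trade gains 5 net, giving 1353 at 102 cm.
Runner-up honey loops + cinnamon oats + protein crunch + rice crisps + berry bites tops out at 1348.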